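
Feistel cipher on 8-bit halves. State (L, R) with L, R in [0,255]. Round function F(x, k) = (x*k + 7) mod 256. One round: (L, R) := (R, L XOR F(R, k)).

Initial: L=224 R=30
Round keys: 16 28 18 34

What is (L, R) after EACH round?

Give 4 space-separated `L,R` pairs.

Round 1 (k=16): L=30 R=7
Round 2 (k=28): L=7 R=213
Round 3 (k=18): L=213 R=6
Round 4 (k=34): L=6 R=6

Answer: 30,7 7,213 213,6 6,6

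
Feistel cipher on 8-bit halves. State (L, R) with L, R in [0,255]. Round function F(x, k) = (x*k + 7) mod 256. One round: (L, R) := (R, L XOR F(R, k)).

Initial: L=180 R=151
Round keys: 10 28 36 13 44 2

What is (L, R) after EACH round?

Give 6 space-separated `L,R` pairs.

Answer: 151,89 89,84 84,142 142,105 105,157 157,40

Derivation:
Round 1 (k=10): L=151 R=89
Round 2 (k=28): L=89 R=84
Round 3 (k=36): L=84 R=142
Round 4 (k=13): L=142 R=105
Round 5 (k=44): L=105 R=157
Round 6 (k=2): L=157 R=40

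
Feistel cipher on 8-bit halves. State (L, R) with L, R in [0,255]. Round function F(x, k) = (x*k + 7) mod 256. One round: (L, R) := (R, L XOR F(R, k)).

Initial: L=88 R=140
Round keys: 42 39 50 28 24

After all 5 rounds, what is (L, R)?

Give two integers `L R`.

Answer: 19 199

Derivation:
Round 1 (k=42): L=140 R=167
Round 2 (k=39): L=167 R=244
Round 3 (k=50): L=244 R=8
Round 4 (k=28): L=8 R=19
Round 5 (k=24): L=19 R=199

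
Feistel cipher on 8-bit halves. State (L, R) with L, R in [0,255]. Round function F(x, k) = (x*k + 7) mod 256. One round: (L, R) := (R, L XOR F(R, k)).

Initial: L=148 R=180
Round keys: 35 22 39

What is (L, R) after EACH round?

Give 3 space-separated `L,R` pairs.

Answer: 180,55 55,117 117,237

Derivation:
Round 1 (k=35): L=180 R=55
Round 2 (k=22): L=55 R=117
Round 3 (k=39): L=117 R=237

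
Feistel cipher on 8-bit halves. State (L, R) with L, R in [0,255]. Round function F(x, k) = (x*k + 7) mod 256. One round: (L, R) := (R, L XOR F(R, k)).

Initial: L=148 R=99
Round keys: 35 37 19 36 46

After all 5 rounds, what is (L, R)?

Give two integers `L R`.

Round 1 (k=35): L=99 R=4
Round 2 (k=37): L=4 R=248
Round 3 (k=19): L=248 R=107
Round 4 (k=36): L=107 R=235
Round 5 (k=46): L=235 R=42

Answer: 235 42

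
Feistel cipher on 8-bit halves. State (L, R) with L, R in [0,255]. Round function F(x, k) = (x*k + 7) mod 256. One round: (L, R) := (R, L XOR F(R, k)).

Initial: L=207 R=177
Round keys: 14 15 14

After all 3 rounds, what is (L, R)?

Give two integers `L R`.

Answer: 156 245

Derivation:
Round 1 (k=14): L=177 R=122
Round 2 (k=15): L=122 R=156
Round 3 (k=14): L=156 R=245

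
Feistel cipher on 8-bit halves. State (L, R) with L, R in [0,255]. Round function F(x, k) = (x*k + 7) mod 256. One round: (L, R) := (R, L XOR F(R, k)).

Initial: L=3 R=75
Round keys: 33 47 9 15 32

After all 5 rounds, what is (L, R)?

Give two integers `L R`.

Answer: 135 106

Derivation:
Round 1 (k=33): L=75 R=177
Round 2 (k=47): L=177 R=205
Round 3 (k=9): L=205 R=141
Round 4 (k=15): L=141 R=135
Round 5 (k=32): L=135 R=106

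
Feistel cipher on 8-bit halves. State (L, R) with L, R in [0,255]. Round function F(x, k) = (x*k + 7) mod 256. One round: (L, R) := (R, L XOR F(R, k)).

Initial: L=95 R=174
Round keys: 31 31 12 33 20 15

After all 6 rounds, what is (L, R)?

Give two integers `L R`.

Answer: 158 66

Derivation:
Round 1 (k=31): L=174 R=70
Round 2 (k=31): L=70 R=47
Round 3 (k=12): L=47 R=125
Round 4 (k=33): L=125 R=11
Round 5 (k=20): L=11 R=158
Round 6 (k=15): L=158 R=66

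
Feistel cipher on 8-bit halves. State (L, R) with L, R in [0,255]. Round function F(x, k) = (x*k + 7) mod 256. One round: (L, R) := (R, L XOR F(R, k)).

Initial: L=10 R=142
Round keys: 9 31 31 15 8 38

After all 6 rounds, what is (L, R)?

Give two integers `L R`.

Round 1 (k=9): L=142 R=15
Round 2 (k=31): L=15 R=86
Round 3 (k=31): L=86 R=126
Round 4 (k=15): L=126 R=63
Round 5 (k=8): L=63 R=129
Round 6 (k=38): L=129 R=18

Answer: 129 18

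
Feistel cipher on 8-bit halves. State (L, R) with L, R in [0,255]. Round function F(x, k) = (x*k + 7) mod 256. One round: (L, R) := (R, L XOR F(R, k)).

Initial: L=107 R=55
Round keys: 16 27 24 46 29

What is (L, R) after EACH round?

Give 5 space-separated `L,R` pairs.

Round 1 (k=16): L=55 R=28
Round 2 (k=27): L=28 R=204
Round 3 (k=24): L=204 R=59
Round 4 (k=46): L=59 R=109
Round 5 (k=29): L=109 R=91

Answer: 55,28 28,204 204,59 59,109 109,91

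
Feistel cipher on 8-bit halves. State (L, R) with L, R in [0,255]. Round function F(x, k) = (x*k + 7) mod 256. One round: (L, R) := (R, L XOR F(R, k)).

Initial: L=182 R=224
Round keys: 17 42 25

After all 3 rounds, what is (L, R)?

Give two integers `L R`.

Answer: 177 1

Derivation:
Round 1 (k=17): L=224 R=81
Round 2 (k=42): L=81 R=177
Round 3 (k=25): L=177 R=1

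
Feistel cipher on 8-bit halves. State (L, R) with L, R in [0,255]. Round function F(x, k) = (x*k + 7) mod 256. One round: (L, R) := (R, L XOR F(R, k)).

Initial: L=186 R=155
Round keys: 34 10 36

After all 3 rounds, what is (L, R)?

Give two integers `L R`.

Answer: 22 56

Derivation:
Round 1 (k=34): L=155 R=39
Round 2 (k=10): L=39 R=22
Round 3 (k=36): L=22 R=56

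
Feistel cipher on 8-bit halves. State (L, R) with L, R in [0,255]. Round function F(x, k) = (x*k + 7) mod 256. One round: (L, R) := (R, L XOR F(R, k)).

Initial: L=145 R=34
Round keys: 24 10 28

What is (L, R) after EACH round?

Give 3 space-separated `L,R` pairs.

Answer: 34,166 166,161 161,5

Derivation:
Round 1 (k=24): L=34 R=166
Round 2 (k=10): L=166 R=161
Round 3 (k=28): L=161 R=5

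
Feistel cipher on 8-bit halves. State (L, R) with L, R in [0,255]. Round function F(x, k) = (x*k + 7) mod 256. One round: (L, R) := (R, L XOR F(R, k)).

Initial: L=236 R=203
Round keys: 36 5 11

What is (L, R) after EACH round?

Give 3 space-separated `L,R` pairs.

Answer: 203,127 127,73 73,85

Derivation:
Round 1 (k=36): L=203 R=127
Round 2 (k=5): L=127 R=73
Round 3 (k=11): L=73 R=85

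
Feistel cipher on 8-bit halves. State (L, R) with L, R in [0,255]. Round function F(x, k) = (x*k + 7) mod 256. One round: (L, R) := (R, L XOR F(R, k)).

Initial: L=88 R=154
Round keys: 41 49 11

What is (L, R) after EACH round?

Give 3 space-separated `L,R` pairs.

Answer: 154,233 233,58 58,108

Derivation:
Round 1 (k=41): L=154 R=233
Round 2 (k=49): L=233 R=58
Round 3 (k=11): L=58 R=108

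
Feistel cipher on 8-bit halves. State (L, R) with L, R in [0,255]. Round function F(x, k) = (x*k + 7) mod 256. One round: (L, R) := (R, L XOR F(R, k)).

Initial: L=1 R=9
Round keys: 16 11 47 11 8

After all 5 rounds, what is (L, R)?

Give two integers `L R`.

Round 1 (k=16): L=9 R=150
Round 2 (k=11): L=150 R=112
Round 3 (k=47): L=112 R=1
Round 4 (k=11): L=1 R=98
Round 5 (k=8): L=98 R=22

Answer: 98 22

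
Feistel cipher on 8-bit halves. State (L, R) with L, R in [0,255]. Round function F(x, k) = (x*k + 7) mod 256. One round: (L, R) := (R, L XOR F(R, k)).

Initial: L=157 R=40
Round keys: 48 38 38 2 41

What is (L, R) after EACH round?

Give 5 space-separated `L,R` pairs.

Answer: 40,26 26,203 203,51 51,166 166,174

Derivation:
Round 1 (k=48): L=40 R=26
Round 2 (k=38): L=26 R=203
Round 3 (k=38): L=203 R=51
Round 4 (k=2): L=51 R=166
Round 5 (k=41): L=166 R=174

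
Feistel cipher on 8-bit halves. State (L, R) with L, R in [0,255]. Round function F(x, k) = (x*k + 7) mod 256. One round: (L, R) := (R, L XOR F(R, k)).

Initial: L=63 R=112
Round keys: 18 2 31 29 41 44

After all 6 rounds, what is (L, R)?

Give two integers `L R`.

Round 1 (k=18): L=112 R=216
Round 2 (k=2): L=216 R=199
Round 3 (k=31): L=199 R=248
Round 4 (k=29): L=248 R=216
Round 5 (k=41): L=216 R=103
Round 6 (k=44): L=103 R=99

Answer: 103 99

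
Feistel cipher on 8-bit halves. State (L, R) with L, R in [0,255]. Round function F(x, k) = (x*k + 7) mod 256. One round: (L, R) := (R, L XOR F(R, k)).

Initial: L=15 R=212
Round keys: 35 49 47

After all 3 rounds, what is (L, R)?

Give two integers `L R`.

Round 1 (k=35): L=212 R=12
Round 2 (k=49): L=12 R=135
Round 3 (k=47): L=135 R=220

Answer: 135 220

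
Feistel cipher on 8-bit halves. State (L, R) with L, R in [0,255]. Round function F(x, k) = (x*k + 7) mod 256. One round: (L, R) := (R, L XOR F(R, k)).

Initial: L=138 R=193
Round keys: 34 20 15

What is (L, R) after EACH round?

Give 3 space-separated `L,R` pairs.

Round 1 (k=34): L=193 R=35
Round 2 (k=20): L=35 R=2
Round 3 (k=15): L=2 R=6

Answer: 193,35 35,2 2,6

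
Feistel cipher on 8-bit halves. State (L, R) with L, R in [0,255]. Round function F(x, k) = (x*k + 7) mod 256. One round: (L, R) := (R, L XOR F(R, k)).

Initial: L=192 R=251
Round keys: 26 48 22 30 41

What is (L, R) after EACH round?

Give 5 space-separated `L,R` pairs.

Round 1 (k=26): L=251 R=69
Round 2 (k=48): L=69 R=12
Round 3 (k=22): L=12 R=74
Round 4 (k=30): L=74 R=191
Round 5 (k=41): L=191 R=212

Answer: 251,69 69,12 12,74 74,191 191,212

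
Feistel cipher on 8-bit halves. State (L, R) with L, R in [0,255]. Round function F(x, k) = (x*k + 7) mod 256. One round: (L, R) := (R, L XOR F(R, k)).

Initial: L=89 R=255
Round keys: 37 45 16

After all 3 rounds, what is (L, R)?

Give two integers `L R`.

Round 1 (k=37): L=255 R=187
Round 2 (k=45): L=187 R=25
Round 3 (k=16): L=25 R=44

Answer: 25 44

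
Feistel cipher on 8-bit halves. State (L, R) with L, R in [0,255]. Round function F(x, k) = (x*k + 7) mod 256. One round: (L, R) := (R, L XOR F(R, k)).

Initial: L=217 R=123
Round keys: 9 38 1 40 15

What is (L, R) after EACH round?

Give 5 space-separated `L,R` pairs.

Round 1 (k=9): L=123 R=131
Round 2 (k=38): L=131 R=2
Round 3 (k=1): L=2 R=138
Round 4 (k=40): L=138 R=149
Round 5 (k=15): L=149 R=72

Answer: 123,131 131,2 2,138 138,149 149,72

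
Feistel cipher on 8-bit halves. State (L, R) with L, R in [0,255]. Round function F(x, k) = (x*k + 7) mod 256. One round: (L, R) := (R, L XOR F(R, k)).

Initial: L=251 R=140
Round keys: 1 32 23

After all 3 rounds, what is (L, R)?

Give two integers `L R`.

Round 1 (k=1): L=140 R=104
Round 2 (k=32): L=104 R=139
Round 3 (k=23): L=139 R=236

Answer: 139 236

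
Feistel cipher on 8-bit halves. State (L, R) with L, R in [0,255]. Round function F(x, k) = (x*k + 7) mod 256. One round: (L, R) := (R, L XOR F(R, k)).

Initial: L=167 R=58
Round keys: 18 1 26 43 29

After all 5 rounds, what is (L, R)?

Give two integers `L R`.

Answer: 47 183

Derivation:
Round 1 (k=18): L=58 R=188
Round 2 (k=1): L=188 R=249
Round 3 (k=26): L=249 R=237
Round 4 (k=43): L=237 R=47
Round 5 (k=29): L=47 R=183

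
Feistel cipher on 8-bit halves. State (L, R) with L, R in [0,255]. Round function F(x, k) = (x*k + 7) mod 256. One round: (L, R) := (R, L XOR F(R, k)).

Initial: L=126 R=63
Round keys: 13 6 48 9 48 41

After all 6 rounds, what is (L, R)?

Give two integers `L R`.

Round 1 (k=13): L=63 R=68
Round 2 (k=6): L=68 R=160
Round 3 (k=48): L=160 R=67
Round 4 (k=9): L=67 R=194
Round 5 (k=48): L=194 R=36
Round 6 (k=41): L=36 R=9

Answer: 36 9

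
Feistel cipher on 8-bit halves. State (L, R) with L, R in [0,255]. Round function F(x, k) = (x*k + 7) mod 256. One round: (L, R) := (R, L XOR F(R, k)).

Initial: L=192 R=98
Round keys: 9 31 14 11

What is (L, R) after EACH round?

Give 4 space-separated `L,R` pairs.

Round 1 (k=9): L=98 R=185
Round 2 (k=31): L=185 R=12
Round 3 (k=14): L=12 R=22
Round 4 (k=11): L=22 R=245

Answer: 98,185 185,12 12,22 22,245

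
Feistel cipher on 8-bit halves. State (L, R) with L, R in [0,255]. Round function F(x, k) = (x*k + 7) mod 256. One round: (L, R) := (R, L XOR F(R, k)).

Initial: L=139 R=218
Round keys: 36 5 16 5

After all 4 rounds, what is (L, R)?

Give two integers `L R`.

Round 1 (k=36): L=218 R=36
Round 2 (k=5): L=36 R=97
Round 3 (k=16): L=97 R=51
Round 4 (k=5): L=51 R=103

Answer: 51 103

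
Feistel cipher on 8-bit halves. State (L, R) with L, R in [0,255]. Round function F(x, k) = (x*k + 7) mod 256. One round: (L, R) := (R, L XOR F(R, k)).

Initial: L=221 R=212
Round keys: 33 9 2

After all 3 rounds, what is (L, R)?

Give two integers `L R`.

Answer: 105 95

Derivation:
Round 1 (k=33): L=212 R=134
Round 2 (k=9): L=134 R=105
Round 3 (k=2): L=105 R=95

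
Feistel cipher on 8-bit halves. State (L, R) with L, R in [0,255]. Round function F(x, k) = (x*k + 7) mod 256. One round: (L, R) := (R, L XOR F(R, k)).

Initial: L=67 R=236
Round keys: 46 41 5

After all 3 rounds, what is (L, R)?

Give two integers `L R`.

Round 1 (k=46): L=236 R=44
Round 2 (k=41): L=44 R=255
Round 3 (k=5): L=255 R=46

Answer: 255 46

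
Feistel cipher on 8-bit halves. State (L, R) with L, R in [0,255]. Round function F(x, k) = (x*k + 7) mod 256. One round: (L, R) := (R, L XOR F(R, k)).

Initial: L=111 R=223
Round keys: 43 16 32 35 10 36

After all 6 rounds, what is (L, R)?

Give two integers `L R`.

Answer: 161 128

Derivation:
Round 1 (k=43): L=223 R=19
Round 2 (k=16): L=19 R=232
Round 3 (k=32): L=232 R=20
Round 4 (k=35): L=20 R=43
Round 5 (k=10): L=43 R=161
Round 6 (k=36): L=161 R=128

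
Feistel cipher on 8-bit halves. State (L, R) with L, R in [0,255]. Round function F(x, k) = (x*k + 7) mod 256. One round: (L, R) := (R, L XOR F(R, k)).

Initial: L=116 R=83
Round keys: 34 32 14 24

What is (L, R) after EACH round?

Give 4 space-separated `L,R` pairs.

Round 1 (k=34): L=83 R=121
Round 2 (k=32): L=121 R=116
Round 3 (k=14): L=116 R=38
Round 4 (k=24): L=38 R=227

Answer: 83,121 121,116 116,38 38,227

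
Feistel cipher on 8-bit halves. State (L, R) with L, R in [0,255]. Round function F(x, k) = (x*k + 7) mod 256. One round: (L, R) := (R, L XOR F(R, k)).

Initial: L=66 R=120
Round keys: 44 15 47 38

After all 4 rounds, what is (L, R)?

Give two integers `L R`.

Answer: 56 93

Derivation:
Round 1 (k=44): L=120 R=229
Round 2 (k=15): L=229 R=10
Round 3 (k=47): L=10 R=56
Round 4 (k=38): L=56 R=93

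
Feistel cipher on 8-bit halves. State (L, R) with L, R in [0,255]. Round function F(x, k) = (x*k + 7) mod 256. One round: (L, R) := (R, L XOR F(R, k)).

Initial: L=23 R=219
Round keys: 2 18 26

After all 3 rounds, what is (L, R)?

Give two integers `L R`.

Round 1 (k=2): L=219 R=170
Round 2 (k=18): L=170 R=32
Round 3 (k=26): L=32 R=237

Answer: 32 237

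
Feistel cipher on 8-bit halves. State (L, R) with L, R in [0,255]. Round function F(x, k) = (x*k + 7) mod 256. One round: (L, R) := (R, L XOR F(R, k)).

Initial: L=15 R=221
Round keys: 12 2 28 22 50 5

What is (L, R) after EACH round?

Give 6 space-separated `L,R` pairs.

Answer: 221,108 108,2 2,83 83,43 43,62 62,22

Derivation:
Round 1 (k=12): L=221 R=108
Round 2 (k=2): L=108 R=2
Round 3 (k=28): L=2 R=83
Round 4 (k=22): L=83 R=43
Round 5 (k=50): L=43 R=62
Round 6 (k=5): L=62 R=22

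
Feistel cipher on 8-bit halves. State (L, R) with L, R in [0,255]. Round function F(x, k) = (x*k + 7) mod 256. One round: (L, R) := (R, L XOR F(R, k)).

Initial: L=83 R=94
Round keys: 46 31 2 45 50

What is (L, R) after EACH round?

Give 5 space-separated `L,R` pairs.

Answer: 94,184 184,17 17,145 145,149 149,176

Derivation:
Round 1 (k=46): L=94 R=184
Round 2 (k=31): L=184 R=17
Round 3 (k=2): L=17 R=145
Round 4 (k=45): L=145 R=149
Round 5 (k=50): L=149 R=176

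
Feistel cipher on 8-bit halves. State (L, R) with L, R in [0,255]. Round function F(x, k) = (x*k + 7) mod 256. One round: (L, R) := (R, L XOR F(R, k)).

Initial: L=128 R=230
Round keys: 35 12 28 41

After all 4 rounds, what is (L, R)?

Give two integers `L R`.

Answer: 170 20

Derivation:
Round 1 (k=35): L=230 R=249
Round 2 (k=12): L=249 R=85
Round 3 (k=28): L=85 R=170
Round 4 (k=41): L=170 R=20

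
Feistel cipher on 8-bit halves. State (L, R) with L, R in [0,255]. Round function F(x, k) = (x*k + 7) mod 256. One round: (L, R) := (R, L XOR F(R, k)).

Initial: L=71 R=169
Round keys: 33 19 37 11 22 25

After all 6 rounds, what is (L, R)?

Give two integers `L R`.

Round 1 (k=33): L=169 R=151
Round 2 (k=19): L=151 R=149
Round 3 (k=37): L=149 R=7
Round 4 (k=11): L=7 R=193
Round 5 (k=22): L=193 R=154
Round 6 (k=25): L=154 R=208

Answer: 154 208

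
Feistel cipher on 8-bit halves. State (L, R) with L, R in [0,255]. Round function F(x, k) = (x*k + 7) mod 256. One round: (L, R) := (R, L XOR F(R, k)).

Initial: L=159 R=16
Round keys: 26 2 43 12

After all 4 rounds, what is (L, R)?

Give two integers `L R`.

Round 1 (k=26): L=16 R=56
Round 2 (k=2): L=56 R=103
Round 3 (k=43): L=103 R=108
Round 4 (k=12): L=108 R=112

Answer: 108 112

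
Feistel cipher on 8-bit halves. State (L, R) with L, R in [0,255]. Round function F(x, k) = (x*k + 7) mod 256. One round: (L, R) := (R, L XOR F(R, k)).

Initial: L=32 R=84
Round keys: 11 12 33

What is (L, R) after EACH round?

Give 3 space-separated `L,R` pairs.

Round 1 (k=11): L=84 R=131
Round 2 (k=12): L=131 R=127
Round 3 (k=33): L=127 R=229

Answer: 84,131 131,127 127,229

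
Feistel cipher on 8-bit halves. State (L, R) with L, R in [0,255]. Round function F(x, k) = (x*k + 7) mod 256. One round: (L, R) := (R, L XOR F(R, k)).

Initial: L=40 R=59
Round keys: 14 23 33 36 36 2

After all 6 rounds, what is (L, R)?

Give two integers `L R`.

Answer: 130 93

Derivation:
Round 1 (k=14): L=59 R=105
Round 2 (k=23): L=105 R=77
Round 3 (k=33): L=77 R=157
Round 4 (k=36): L=157 R=86
Round 5 (k=36): L=86 R=130
Round 6 (k=2): L=130 R=93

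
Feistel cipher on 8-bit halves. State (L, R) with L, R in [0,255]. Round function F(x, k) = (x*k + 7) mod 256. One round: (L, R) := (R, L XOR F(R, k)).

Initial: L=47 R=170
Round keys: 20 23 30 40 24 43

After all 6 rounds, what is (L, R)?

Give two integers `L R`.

Answer: 218 167

Derivation:
Round 1 (k=20): L=170 R=96
Round 2 (k=23): L=96 R=13
Round 3 (k=30): L=13 R=237
Round 4 (k=40): L=237 R=2
Round 5 (k=24): L=2 R=218
Round 6 (k=43): L=218 R=167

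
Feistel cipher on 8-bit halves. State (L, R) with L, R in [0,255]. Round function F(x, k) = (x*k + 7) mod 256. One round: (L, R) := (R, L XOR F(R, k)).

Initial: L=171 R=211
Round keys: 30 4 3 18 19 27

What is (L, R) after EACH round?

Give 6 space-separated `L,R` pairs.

Round 1 (k=30): L=211 R=106
Round 2 (k=4): L=106 R=124
Round 3 (k=3): L=124 R=17
Round 4 (k=18): L=17 R=69
Round 5 (k=19): L=69 R=55
Round 6 (k=27): L=55 R=145

Answer: 211,106 106,124 124,17 17,69 69,55 55,145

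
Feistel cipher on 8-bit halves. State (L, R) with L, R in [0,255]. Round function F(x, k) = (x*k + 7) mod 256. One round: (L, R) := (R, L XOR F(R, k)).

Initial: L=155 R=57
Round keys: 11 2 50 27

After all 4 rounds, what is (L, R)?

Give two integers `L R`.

Round 1 (k=11): L=57 R=225
Round 2 (k=2): L=225 R=240
Round 3 (k=50): L=240 R=6
Round 4 (k=27): L=6 R=89

Answer: 6 89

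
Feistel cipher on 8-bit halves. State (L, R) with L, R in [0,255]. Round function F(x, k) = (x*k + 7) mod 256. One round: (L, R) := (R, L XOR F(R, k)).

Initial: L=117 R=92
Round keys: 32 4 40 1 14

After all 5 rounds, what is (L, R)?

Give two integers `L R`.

Answer: 135 100

Derivation:
Round 1 (k=32): L=92 R=242
Round 2 (k=4): L=242 R=147
Round 3 (k=40): L=147 R=13
Round 4 (k=1): L=13 R=135
Round 5 (k=14): L=135 R=100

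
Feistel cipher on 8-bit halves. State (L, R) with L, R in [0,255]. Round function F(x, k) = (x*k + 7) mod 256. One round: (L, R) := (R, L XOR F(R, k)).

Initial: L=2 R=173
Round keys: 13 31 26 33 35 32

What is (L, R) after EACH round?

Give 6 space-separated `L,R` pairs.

Round 1 (k=13): L=173 R=210
Round 2 (k=31): L=210 R=216
Round 3 (k=26): L=216 R=37
Round 4 (k=33): L=37 R=20
Round 5 (k=35): L=20 R=230
Round 6 (k=32): L=230 R=211

Answer: 173,210 210,216 216,37 37,20 20,230 230,211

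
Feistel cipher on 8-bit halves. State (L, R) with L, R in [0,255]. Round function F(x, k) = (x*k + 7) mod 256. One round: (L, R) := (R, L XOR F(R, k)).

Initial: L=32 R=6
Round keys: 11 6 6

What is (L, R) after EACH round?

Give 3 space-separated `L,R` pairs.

Answer: 6,105 105,123 123,128

Derivation:
Round 1 (k=11): L=6 R=105
Round 2 (k=6): L=105 R=123
Round 3 (k=6): L=123 R=128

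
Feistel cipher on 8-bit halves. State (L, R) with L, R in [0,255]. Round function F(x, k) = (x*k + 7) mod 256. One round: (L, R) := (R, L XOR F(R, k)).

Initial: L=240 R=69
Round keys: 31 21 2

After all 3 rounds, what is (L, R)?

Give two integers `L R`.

Answer: 68 29

Derivation:
Round 1 (k=31): L=69 R=146
Round 2 (k=21): L=146 R=68
Round 3 (k=2): L=68 R=29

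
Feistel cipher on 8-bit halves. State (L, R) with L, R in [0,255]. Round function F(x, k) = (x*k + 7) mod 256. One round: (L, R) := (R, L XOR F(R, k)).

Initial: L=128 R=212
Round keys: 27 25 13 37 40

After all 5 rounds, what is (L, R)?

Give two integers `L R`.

Round 1 (k=27): L=212 R=227
Round 2 (k=25): L=227 R=230
Round 3 (k=13): L=230 R=86
Round 4 (k=37): L=86 R=147
Round 5 (k=40): L=147 R=169

Answer: 147 169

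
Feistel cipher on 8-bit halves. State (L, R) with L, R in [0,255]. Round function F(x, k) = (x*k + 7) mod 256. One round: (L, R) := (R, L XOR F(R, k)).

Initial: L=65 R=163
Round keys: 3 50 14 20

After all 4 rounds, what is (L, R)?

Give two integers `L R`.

Answer: 130 21

Derivation:
Round 1 (k=3): L=163 R=177
Round 2 (k=50): L=177 R=58
Round 3 (k=14): L=58 R=130
Round 4 (k=20): L=130 R=21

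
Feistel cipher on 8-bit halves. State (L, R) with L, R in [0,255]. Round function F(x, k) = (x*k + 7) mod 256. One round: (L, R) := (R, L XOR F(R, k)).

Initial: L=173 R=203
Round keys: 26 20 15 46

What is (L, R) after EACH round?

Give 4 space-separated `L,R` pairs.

Answer: 203,8 8,108 108,83 83,157

Derivation:
Round 1 (k=26): L=203 R=8
Round 2 (k=20): L=8 R=108
Round 3 (k=15): L=108 R=83
Round 4 (k=46): L=83 R=157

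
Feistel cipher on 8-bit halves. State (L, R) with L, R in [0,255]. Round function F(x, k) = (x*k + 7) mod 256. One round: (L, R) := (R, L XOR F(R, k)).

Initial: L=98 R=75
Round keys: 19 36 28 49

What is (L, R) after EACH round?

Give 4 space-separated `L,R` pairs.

Answer: 75,250 250,100 100,13 13,224

Derivation:
Round 1 (k=19): L=75 R=250
Round 2 (k=36): L=250 R=100
Round 3 (k=28): L=100 R=13
Round 4 (k=49): L=13 R=224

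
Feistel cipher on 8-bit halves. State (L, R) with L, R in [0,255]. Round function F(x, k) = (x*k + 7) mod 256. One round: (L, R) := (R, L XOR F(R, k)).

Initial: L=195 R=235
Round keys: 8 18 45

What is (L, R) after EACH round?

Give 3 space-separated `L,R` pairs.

Round 1 (k=8): L=235 R=156
Round 2 (k=18): L=156 R=20
Round 3 (k=45): L=20 R=23

Answer: 235,156 156,20 20,23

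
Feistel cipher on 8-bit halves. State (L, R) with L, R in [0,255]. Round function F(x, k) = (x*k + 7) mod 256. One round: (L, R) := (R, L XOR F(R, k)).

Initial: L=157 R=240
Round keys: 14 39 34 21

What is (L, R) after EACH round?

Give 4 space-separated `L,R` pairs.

Round 1 (k=14): L=240 R=186
Round 2 (k=39): L=186 R=173
Round 3 (k=34): L=173 R=187
Round 4 (k=21): L=187 R=243

Answer: 240,186 186,173 173,187 187,243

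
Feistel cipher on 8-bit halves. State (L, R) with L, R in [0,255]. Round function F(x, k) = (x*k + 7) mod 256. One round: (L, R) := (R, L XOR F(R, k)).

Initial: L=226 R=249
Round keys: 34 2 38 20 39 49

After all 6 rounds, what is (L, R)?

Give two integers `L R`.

Answer: 72 28

Derivation:
Round 1 (k=34): L=249 R=251
Round 2 (k=2): L=251 R=4
Round 3 (k=38): L=4 R=100
Round 4 (k=20): L=100 R=211
Round 5 (k=39): L=211 R=72
Round 6 (k=49): L=72 R=28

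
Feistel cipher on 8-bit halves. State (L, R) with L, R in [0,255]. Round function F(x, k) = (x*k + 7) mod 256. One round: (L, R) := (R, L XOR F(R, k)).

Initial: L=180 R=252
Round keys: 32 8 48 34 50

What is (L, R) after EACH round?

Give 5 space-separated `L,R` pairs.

Answer: 252,51 51,99 99,164 164,172 172,59

Derivation:
Round 1 (k=32): L=252 R=51
Round 2 (k=8): L=51 R=99
Round 3 (k=48): L=99 R=164
Round 4 (k=34): L=164 R=172
Round 5 (k=50): L=172 R=59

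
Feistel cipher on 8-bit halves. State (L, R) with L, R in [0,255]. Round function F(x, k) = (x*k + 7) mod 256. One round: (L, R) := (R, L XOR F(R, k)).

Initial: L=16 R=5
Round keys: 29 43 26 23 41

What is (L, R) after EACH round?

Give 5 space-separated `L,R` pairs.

Round 1 (k=29): L=5 R=136
Round 2 (k=43): L=136 R=218
Round 3 (k=26): L=218 R=163
Round 4 (k=23): L=163 R=118
Round 5 (k=41): L=118 R=78

Answer: 5,136 136,218 218,163 163,118 118,78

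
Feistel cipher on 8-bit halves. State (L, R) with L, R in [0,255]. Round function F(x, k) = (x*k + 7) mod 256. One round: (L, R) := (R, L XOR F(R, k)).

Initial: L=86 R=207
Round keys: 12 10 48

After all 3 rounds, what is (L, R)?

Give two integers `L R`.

Round 1 (k=12): L=207 R=237
Round 2 (k=10): L=237 R=134
Round 3 (k=48): L=134 R=202

Answer: 134 202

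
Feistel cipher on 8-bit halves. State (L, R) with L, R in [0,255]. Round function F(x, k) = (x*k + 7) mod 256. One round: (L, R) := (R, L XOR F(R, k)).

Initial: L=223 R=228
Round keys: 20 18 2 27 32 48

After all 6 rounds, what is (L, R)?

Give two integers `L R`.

Round 1 (k=20): L=228 R=8
Round 2 (k=18): L=8 R=115
Round 3 (k=2): L=115 R=229
Round 4 (k=27): L=229 R=93
Round 5 (k=32): L=93 R=66
Round 6 (k=48): L=66 R=58

Answer: 66 58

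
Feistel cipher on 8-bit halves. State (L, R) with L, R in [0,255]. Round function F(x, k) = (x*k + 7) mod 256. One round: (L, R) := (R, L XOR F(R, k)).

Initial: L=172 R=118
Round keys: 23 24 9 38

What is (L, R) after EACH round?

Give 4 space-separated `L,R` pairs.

Round 1 (k=23): L=118 R=13
Round 2 (k=24): L=13 R=73
Round 3 (k=9): L=73 R=149
Round 4 (k=38): L=149 R=108

Answer: 118,13 13,73 73,149 149,108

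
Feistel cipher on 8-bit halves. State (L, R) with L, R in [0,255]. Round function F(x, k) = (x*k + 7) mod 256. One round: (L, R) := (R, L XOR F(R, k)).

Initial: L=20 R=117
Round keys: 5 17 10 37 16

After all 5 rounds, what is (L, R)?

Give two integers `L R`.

Round 1 (k=5): L=117 R=68
Round 2 (k=17): L=68 R=254
Round 3 (k=10): L=254 R=183
Round 4 (k=37): L=183 R=132
Round 5 (k=16): L=132 R=240

Answer: 132 240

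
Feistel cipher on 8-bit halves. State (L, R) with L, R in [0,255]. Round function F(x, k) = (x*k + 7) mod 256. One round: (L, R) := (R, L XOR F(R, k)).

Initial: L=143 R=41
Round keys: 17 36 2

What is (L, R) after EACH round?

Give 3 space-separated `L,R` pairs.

Round 1 (k=17): L=41 R=79
Round 2 (k=36): L=79 R=10
Round 3 (k=2): L=10 R=84

Answer: 41,79 79,10 10,84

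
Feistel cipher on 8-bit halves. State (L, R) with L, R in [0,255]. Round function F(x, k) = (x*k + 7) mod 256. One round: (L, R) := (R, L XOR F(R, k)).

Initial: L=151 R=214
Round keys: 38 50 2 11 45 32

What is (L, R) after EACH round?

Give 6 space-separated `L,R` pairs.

Answer: 214,92 92,41 41,5 5,23 23,23 23,240

Derivation:
Round 1 (k=38): L=214 R=92
Round 2 (k=50): L=92 R=41
Round 3 (k=2): L=41 R=5
Round 4 (k=11): L=5 R=23
Round 5 (k=45): L=23 R=23
Round 6 (k=32): L=23 R=240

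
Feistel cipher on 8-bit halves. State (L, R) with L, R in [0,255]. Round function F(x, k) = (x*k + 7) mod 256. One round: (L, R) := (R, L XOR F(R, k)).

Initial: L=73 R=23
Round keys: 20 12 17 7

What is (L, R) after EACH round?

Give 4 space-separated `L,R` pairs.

Round 1 (k=20): L=23 R=154
Round 2 (k=12): L=154 R=40
Round 3 (k=17): L=40 R=53
Round 4 (k=7): L=53 R=82

Answer: 23,154 154,40 40,53 53,82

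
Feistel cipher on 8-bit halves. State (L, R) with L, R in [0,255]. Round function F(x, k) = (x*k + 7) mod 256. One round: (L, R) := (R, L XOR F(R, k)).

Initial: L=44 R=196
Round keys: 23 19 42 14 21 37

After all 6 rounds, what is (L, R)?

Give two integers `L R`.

Answer: 34 102

Derivation:
Round 1 (k=23): L=196 R=143
Round 2 (k=19): L=143 R=96
Round 3 (k=42): L=96 R=72
Round 4 (k=14): L=72 R=151
Round 5 (k=21): L=151 R=34
Round 6 (k=37): L=34 R=102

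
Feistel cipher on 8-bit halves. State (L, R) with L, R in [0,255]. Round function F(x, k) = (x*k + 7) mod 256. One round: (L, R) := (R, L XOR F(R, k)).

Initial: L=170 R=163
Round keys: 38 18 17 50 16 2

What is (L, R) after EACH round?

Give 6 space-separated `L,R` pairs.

Round 1 (k=38): L=163 R=147
Round 2 (k=18): L=147 R=254
Round 3 (k=17): L=254 R=118
Round 4 (k=50): L=118 R=237
Round 5 (k=16): L=237 R=161
Round 6 (k=2): L=161 R=164

Answer: 163,147 147,254 254,118 118,237 237,161 161,164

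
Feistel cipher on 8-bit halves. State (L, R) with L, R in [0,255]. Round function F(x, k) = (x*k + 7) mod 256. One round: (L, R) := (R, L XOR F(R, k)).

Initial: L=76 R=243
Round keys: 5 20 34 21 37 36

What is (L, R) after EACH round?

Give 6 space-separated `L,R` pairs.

Answer: 243,138 138,60 60,117 117,156 156,230 230,195

Derivation:
Round 1 (k=5): L=243 R=138
Round 2 (k=20): L=138 R=60
Round 3 (k=34): L=60 R=117
Round 4 (k=21): L=117 R=156
Round 5 (k=37): L=156 R=230
Round 6 (k=36): L=230 R=195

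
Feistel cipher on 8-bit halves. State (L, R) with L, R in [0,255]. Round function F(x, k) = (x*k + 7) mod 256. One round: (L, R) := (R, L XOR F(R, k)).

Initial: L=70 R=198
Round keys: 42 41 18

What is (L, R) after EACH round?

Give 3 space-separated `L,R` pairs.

Answer: 198,197 197,82 82,14

Derivation:
Round 1 (k=42): L=198 R=197
Round 2 (k=41): L=197 R=82
Round 3 (k=18): L=82 R=14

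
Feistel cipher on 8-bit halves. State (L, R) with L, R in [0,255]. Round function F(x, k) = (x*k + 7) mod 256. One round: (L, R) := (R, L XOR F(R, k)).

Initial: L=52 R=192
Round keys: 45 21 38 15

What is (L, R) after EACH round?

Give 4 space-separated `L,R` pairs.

Round 1 (k=45): L=192 R=243
Round 2 (k=21): L=243 R=54
Round 3 (k=38): L=54 R=248
Round 4 (k=15): L=248 R=185

Answer: 192,243 243,54 54,248 248,185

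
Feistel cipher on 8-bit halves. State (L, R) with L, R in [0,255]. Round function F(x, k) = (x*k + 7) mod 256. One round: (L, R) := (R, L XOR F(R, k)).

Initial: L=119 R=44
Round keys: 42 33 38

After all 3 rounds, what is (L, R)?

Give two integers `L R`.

Round 1 (k=42): L=44 R=72
Round 2 (k=33): L=72 R=99
Round 3 (k=38): L=99 R=241

Answer: 99 241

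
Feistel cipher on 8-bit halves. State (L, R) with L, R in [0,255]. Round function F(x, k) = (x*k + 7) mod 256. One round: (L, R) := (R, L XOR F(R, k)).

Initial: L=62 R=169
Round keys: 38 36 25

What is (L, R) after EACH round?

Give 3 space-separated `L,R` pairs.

Round 1 (k=38): L=169 R=35
Round 2 (k=36): L=35 R=90
Round 3 (k=25): L=90 R=242

Answer: 169,35 35,90 90,242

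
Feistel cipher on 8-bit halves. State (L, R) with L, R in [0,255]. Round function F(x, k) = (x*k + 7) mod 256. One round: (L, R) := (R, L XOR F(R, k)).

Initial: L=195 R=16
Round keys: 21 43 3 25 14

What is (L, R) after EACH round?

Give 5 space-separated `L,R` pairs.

Round 1 (k=21): L=16 R=148
Round 2 (k=43): L=148 R=243
Round 3 (k=3): L=243 R=116
Round 4 (k=25): L=116 R=168
Round 5 (k=14): L=168 R=67

Answer: 16,148 148,243 243,116 116,168 168,67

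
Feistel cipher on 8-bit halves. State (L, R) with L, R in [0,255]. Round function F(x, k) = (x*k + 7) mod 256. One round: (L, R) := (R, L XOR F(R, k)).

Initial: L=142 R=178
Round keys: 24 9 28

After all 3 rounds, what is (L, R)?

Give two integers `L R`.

Answer: 186 102

Derivation:
Round 1 (k=24): L=178 R=57
Round 2 (k=9): L=57 R=186
Round 3 (k=28): L=186 R=102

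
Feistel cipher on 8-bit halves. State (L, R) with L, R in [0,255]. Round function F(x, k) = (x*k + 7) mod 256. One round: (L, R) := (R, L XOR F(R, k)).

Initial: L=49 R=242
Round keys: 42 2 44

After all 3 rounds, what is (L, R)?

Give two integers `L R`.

Answer: 233 153

Derivation:
Round 1 (k=42): L=242 R=138
Round 2 (k=2): L=138 R=233
Round 3 (k=44): L=233 R=153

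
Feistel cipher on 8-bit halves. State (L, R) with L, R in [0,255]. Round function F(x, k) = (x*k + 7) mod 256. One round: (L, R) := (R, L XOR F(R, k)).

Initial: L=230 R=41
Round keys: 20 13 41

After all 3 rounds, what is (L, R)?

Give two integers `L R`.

Round 1 (k=20): L=41 R=221
Round 2 (k=13): L=221 R=105
Round 3 (k=41): L=105 R=5

Answer: 105 5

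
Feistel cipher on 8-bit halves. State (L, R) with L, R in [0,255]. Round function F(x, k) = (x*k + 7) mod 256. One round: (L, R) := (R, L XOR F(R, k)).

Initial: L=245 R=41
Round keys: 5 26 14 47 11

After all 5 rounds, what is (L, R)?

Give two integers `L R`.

Round 1 (k=5): L=41 R=33
Round 2 (k=26): L=33 R=72
Round 3 (k=14): L=72 R=214
Round 4 (k=47): L=214 R=25
Round 5 (k=11): L=25 R=204

Answer: 25 204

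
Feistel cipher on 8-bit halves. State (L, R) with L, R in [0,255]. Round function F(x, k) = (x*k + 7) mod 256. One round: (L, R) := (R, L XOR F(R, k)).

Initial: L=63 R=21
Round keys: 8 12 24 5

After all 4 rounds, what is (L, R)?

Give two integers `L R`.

Answer: 39 24

Derivation:
Round 1 (k=8): L=21 R=144
Round 2 (k=12): L=144 R=210
Round 3 (k=24): L=210 R=39
Round 4 (k=5): L=39 R=24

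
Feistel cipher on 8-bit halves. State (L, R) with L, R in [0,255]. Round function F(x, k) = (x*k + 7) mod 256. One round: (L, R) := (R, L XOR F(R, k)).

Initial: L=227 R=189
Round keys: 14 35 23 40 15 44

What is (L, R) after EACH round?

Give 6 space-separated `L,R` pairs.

Answer: 189,190 190,188 188,85 85,243 243,17 17,0

Derivation:
Round 1 (k=14): L=189 R=190
Round 2 (k=35): L=190 R=188
Round 3 (k=23): L=188 R=85
Round 4 (k=40): L=85 R=243
Round 5 (k=15): L=243 R=17
Round 6 (k=44): L=17 R=0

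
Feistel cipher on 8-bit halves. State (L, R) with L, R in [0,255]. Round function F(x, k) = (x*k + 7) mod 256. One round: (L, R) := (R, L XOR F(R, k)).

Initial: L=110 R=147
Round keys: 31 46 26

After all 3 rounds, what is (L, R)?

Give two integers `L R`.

Round 1 (k=31): L=147 R=186
Round 2 (k=46): L=186 R=224
Round 3 (k=26): L=224 R=125

Answer: 224 125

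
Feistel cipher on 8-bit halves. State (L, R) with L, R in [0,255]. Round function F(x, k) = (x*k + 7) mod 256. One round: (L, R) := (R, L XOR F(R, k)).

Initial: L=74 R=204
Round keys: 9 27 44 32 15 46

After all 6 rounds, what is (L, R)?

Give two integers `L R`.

Round 1 (k=9): L=204 R=121
Round 2 (k=27): L=121 R=6
Round 3 (k=44): L=6 R=118
Round 4 (k=32): L=118 R=193
Round 5 (k=15): L=193 R=32
Round 6 (k=46): L=32 R=6

Answer: 32 6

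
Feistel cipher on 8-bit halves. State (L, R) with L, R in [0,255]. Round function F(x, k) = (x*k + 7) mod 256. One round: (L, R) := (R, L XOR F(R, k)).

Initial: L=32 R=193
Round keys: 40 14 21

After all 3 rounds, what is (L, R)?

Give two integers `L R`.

Round 1 (k=40): L=193 R=15
Round 2 (k=14): L=15 R=24
Round 3 (k=21): L=24 R=240

Answer: 24 240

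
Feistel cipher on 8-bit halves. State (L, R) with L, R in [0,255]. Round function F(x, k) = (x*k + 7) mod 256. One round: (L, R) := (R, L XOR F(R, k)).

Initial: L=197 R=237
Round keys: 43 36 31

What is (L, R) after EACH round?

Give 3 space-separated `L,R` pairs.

Answer: 237,19 19,94 94,122

Derivation:
Round 1 (k=43): L=237 R=19
Round 2 (k=36): L=19 R=94
Round 3 (k=31): L=94 R=122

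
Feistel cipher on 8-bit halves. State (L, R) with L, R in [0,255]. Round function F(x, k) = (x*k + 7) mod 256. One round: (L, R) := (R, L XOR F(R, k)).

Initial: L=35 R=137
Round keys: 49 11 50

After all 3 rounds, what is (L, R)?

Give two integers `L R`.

Round 1 (k=49): L=137 R=99
Round 2 (k=11): L=99 R=193
Round 3 (k=50): L=193 R=218

Answer: 193 218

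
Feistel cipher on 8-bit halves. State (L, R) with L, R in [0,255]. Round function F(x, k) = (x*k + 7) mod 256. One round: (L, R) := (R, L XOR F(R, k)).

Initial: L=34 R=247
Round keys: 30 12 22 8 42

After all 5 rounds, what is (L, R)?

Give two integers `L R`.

Round 1 (k=30): L=247 R=219
Round 2 (k=12): L=219 R=188
Round 3 (k=22): L=188 R=244
Round 4 (k=8): L=244 R=27
Round 5 (k=42): L=27 R=129

Answer: 27 129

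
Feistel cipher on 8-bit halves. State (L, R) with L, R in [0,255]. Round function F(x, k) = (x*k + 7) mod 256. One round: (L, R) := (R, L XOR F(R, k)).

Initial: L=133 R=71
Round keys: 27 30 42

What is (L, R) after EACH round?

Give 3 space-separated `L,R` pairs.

Answer: 71,1 1,98 98,26

Derivation:
Round 1 (k=27): L=71 R=1
Round 2 (k=30): L=1 R=98
Round 3 (k=42): L=98 R=26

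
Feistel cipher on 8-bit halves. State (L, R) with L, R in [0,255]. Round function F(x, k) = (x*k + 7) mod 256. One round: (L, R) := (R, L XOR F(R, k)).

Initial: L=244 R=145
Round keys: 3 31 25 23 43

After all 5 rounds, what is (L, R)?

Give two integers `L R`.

Answer: 214 24

Derivation:
Round 1 (k=3): L=145 R=78
Round 2 (k=31): L=78 R=232
Round 3 (k=25): L=232 R=225
Round 4 (k=23): L=225 R=214
Round 5 (k=43): L=214 R=24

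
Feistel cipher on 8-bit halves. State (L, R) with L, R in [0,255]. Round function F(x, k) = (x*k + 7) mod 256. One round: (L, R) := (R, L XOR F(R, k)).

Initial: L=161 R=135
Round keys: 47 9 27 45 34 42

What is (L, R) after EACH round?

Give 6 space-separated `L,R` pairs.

Answer: 135,113 113,135 135,53 53,223 223,144 144,120

Derivation:
Round 1 (k=47): L=135 R=113
Round 2 (k=9): L=113 R=135
Round 3 (k=27): L=135 R=53
Round 4 (k=45): L=53 R=223
Round 5 (k=34): L=223 R=144
Round 6 (k=42): L=144 R=120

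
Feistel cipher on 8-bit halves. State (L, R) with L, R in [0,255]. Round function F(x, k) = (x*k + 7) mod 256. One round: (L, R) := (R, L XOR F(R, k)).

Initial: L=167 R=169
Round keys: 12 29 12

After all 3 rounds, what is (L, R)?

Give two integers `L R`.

Round 1 (k=12): L=169 R=84
Round 2 (k=29): L=84 R=34
Round 3 (k=12): L=34 R=203

Answer: 34 203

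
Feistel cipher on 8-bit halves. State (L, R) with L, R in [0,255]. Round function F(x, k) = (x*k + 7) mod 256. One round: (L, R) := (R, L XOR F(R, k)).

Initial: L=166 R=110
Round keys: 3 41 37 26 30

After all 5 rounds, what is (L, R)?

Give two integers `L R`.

Round 1 (k=3): L=110 R=247
Round 2 (k=41): L=247 R=248
Round 3 (k=37): L=248 R=40
Round 4 (k=26): L=40 R=239
Round 5 (k=30): L=239 R=33

Answer: 239 33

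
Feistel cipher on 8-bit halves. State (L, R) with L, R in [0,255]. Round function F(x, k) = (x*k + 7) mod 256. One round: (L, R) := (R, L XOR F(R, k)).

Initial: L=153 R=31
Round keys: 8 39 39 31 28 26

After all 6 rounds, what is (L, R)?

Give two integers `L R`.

Round 1 (k=8): L=31 R=102
Round 2 (k=39): L=102 R=142
Round 3 (k=39): L=142 R=207
Round 4 (k=31): L=207 R=150
Round 5 (k=28): L=150 R=160
Round 6 (k=26): L=160 R=209

Answer: 160 209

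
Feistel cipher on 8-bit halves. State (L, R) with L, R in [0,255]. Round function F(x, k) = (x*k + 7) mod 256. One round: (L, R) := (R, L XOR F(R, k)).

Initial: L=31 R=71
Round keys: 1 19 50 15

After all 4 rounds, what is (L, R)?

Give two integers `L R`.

Answer: 64 138

Derivation:
Round 1 (k=1): L=71 R=81
Round 2 (k=19): L=81 R=77
Round 3 (k=50): L=77 R=64
Round 4 (k=15): L=64 R=138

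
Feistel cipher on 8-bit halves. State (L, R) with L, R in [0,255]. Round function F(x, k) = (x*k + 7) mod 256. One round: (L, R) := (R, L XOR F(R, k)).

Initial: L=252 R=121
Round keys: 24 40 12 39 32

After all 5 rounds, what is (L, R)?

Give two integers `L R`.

Round 1 (k=24): L=121 R=163
Round 2 (k=40): L=163 R=6
Round 3 (k=12): L=6 R=236
Round 4 (k=39): L=236 R=253
Round 5 (k=32): L=253 R=75

Answer: 253 75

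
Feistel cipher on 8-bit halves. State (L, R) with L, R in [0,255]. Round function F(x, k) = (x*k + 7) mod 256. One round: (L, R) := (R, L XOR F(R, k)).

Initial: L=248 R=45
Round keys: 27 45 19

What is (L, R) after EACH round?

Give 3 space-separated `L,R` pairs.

Round 1 (k=27): L=45 R=62
Round 2 (k=45): L=62 R=192
Round 3 (k=19): L=192 R=121

Answer: 45,62 62,192 192,121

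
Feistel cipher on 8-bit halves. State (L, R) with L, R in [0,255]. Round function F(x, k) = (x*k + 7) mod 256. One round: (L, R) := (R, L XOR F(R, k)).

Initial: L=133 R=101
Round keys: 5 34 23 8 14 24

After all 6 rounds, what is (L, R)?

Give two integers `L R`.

Answer: 231 204

Derivation:
Round 1 (k=5): L=101 R=133
Round 2 (k=34): L=133 R=212
Round 3 (k=23): L=212 R=150
Round 4 (k=8): L=150 R=99
Round 5 (k=14): L=99 R=231
Round 6 (k=24): L=231 R=204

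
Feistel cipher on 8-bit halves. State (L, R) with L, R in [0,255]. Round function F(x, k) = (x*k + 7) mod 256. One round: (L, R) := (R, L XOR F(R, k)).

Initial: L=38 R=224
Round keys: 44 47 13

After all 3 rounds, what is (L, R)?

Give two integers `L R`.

Round 1 (k=44): L=224 R=161
Round 2 (k=47): L=161 R=118
Round 3 (k=13): L=118 R=164

Answer: 118 164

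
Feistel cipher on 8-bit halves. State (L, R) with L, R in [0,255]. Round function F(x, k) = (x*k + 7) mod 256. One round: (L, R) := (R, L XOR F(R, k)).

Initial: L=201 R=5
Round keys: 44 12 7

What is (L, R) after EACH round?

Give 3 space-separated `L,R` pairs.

Answer: 5,42 42,250 250,247

Derivation:
Round 1 (k=44): L=5 R=42
Round 2 (k=12): L=42 R=250
Round 3 (k=7): L=250 R=247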